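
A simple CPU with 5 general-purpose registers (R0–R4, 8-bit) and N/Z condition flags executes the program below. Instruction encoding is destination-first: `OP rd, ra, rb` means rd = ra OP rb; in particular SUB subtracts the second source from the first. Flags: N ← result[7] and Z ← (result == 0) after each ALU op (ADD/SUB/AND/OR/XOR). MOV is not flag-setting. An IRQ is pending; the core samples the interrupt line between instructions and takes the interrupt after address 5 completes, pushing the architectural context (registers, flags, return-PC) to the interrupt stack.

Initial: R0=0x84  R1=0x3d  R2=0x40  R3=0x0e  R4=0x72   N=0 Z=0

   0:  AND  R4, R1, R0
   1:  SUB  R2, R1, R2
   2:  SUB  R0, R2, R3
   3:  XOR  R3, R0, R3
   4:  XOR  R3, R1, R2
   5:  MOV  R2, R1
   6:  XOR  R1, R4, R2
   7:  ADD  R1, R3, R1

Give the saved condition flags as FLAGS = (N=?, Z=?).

FLAGS = (N=1, Z=0)

after  0: R0=0x84 R1=0x3d R2=0x40 R3=0x0e R4=0x04  N=0 Z=0
after  1: R0=0x84 R1=0x3d R2=0xfd R3=0x0e R4=0x04  N=1 Z=0
after  2: R0=0xef R1=0x3d R2=0xfd R3=0x0e R4=0x04  N=1 Z=0
after  3: R0=0xef R1=0x3d R2=0xfd R3=0xe1 R4=0x04  N=1 Z=0
after  4: R0=0xef R1=0x3d R2=0xfd R3=0xc0 R4=0x04  N=1 Z=0
after  5: R0=0xef R1=0x3d R2=0x3d R3=0xc0 R4=0x04  N=1 Z=0
-- IRQ taken; context saved, return-PC = 6 --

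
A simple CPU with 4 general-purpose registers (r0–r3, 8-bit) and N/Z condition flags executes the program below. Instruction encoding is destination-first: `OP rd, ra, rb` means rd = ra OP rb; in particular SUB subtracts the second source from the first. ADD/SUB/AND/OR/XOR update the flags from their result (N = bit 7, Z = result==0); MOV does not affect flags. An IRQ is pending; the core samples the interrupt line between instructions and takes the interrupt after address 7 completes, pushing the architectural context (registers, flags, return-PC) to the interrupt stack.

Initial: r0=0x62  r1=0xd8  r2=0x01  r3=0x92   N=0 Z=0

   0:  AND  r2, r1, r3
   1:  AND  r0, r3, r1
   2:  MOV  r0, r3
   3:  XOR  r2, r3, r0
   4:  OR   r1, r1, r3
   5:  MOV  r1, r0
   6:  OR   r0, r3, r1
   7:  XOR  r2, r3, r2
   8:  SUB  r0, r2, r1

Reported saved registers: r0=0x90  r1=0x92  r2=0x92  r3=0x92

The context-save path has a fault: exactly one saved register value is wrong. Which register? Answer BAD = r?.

after  0: r0=0x62 r1=0xd8 r2=0x90 r3=0x92  N=1 Z=0
after  1: r0=0x90 r1=0xd8 r2=0x90 r3=0x92  N=1 Z=0
after  2: r0=0x92 r1=0xd8 r2=0x90 r3=0x92  N=1 Z=0
after  3: r0=0x92 r1=0xd8 r2=0x00 r3=0x92  N=0 Z=1
after  4: r0=0x92 r1=0xda r2=0x00 r3=0x92  N=1 Z=0
after  5: r0=0x92 r1=0x92 r2=0x00 r3=0x92  N=1 Z=0
after  6: r0=0x92 r1=0x92 r2=0x00 r3=0x92  N=1 Z=0
after  7: r0=0x92 r1=0x92 r2=0x92 r3=0x92  N=1 Z=0
-- IRQ taken; context saved, return-PC = 8 --
mismatch: r0: reported 0x90 vs actual 0x92

BAD = r0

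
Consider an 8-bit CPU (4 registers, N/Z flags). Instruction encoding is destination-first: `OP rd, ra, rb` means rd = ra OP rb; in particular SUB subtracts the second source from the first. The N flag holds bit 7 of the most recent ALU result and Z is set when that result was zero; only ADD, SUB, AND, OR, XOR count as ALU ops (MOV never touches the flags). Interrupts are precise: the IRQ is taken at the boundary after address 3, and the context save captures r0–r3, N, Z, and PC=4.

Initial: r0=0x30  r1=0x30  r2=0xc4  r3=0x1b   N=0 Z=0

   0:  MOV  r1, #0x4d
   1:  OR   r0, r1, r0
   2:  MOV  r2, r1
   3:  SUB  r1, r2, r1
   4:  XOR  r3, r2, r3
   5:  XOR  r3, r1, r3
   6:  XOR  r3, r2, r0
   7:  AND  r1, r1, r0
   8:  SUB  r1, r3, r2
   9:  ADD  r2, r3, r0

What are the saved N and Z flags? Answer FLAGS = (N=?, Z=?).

FLAGS = (N=0, Z=1)

after  0: r0=0x30 r1=0x4d r2=0xc4 r3=0x1b  N=0 Z=0
after  1: r0=0x7d r1=0x4d r2=0xc4 r3=0x1b  N=0 Z=0
after  2: r0=0x7d r1=0x4d r2=0x4d r3=0x1b  N=0 Z=0
after  3: r0=0x7d r1=0x00 r2=0x4d r3=0x1b  N=0 Z=1
-- IRQ taken; context saved, return-PC = 4 --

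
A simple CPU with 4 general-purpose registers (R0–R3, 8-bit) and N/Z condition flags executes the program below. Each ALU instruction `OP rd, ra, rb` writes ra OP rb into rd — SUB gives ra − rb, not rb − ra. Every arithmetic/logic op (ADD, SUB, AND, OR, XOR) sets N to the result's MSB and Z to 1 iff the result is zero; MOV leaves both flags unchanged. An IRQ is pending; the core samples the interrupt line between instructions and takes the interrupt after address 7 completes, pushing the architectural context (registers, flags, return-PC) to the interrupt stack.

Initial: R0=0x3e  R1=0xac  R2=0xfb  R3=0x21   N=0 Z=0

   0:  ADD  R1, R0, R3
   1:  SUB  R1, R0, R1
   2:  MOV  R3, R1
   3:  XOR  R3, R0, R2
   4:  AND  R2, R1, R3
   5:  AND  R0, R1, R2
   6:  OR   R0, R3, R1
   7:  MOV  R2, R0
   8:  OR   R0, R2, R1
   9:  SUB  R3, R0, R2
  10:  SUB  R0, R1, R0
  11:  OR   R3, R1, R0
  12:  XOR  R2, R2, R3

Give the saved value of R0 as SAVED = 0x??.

SAVED = 0xdf

after  0: R0=0x3e R1=0x5f R2=0xfb R3=0x21  N=0 Z=0
after  1: R0=0x3e R1=0xdf R2=0xfb R3=0x21  N=1 Z=0
after  2: R0=0x3e R1=0xdf R2=0xfb R3=0xdf  N=1 Z=0
after  3: R0=0x3e R1=0xdf R2=0xfb R3=0xc5  N=1 Z=0
after  4: R0=0x3e R1=0xdf R2=0xc5 R3=0xc5  N=1 Z=0
after  5: R0=0xc5 R1=0xdf R2=0xc5 R3=0xc5  N=1 Z=0
after  6: R0=0xdf R1=0xdf R2=0xc5 R3=0xc5  N=1 Z=0
after  7: R0=0xdf R1=0xdf R2=0xdf R3=0xc5  N=1 Z=0
-- IRQ taken; context saved, return-PC = 8 --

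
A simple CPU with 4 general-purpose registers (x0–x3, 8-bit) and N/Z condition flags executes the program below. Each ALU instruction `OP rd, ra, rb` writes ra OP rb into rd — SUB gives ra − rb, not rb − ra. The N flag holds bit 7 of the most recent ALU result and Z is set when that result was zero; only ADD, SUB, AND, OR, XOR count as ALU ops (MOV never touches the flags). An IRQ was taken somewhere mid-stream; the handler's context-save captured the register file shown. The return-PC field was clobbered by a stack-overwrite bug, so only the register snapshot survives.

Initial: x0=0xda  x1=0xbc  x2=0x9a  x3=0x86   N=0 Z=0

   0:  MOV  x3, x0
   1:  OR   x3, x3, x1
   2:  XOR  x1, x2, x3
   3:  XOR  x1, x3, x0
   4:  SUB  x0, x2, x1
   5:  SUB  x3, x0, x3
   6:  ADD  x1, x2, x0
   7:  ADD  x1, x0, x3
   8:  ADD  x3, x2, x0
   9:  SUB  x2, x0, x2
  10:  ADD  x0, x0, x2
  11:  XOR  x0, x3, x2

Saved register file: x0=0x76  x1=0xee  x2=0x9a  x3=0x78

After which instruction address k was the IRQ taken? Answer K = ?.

K = 7

after  0: x0=0xda x1=0xbc x2=0x9a x3=0xda  N=0 Z=0
after  1: x0=0xda x1=0xbc x2=0x9a x3=0xfe  N=1 Z=0
after  2: x0=0xda x1=0x64 x2=0x9a x3=0xfe  N=0 Z=0
after  3: x0=0xda x1=0x24 x2=0x9a x3=0xfe  N=0 Z=0
after  4: x0=0x76 x1=0x24 x2=0x9a x3=0xfe  N=0 Z=0
after  5: x0=0x76 x1=0x24 x2=0x9a x3=0x78  N=0 Z=0
after  6: x0=0x76 x1=0x10 x2=0x9a x3=0x78  N=0 Z=0
after  7: x0=0x76 x1=0xee x2=0x9a x3=0x78  N=1 Z=0
-- IRQ taken; context saved, return-PC = 8 --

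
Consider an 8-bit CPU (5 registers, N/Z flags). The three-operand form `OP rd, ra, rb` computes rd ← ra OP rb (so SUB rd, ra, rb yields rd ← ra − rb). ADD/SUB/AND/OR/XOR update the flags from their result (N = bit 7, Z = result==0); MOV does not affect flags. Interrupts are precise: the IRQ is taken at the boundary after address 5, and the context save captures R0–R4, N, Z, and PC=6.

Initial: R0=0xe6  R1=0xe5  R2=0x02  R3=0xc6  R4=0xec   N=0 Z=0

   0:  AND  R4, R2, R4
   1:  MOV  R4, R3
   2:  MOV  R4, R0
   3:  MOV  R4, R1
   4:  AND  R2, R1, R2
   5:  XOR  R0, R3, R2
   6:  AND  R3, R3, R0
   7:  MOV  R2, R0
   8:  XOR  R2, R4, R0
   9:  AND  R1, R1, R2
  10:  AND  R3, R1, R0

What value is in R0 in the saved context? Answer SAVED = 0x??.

after  0: R0=0xe6 R1=0xe5 R2=0x02 R3=0xc6 R4=0x00  N=0 Z=1
after  1: R0=0xe6 R1=0xe5 R2=0x02 R3=0xc6 R4=0xc6  N=0 Z=1
after  2: R0=0xe6 R1=0xe5 R2=0x02 R3=0xc6 R4=0xe6  N=0 Z=1
after  3: R0=0xe6 R1=0xe5 R2=0x02 R3=0xc6 R4=0xe5  N=0 Z=1
after  4: R0=0xe6 R1=0xe5 R2=0x00 R3=0xc6 R4=0xe5  N=0 Z=1
after  5: R0=0xc6 R1=0xe5 R2=0x00 R3=0xc6 R4=0xe5  N=1 Z=0
-- IRQ taken; context saved, return-PC = 6 --

SAVED = 0xc6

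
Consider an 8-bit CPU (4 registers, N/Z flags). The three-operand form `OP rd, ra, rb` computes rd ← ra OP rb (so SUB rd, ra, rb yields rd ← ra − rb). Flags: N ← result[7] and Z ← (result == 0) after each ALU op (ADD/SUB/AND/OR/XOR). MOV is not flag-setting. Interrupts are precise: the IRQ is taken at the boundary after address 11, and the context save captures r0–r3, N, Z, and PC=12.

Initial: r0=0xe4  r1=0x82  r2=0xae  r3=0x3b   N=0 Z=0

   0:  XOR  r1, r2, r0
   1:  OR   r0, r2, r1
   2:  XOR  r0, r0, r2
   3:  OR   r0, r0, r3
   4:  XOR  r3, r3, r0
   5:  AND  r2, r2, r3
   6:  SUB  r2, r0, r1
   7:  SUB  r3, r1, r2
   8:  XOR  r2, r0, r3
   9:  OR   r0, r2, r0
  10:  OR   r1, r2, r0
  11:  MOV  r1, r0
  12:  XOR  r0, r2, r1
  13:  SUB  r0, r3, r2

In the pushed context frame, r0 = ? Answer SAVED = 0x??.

after  0: r0=0xe4 r1=0x4a r2=0xae r3=0x3b  N=0 Z=0
after  1: r0=0xee r1=0x4a r2=0xae r3=0x3b  N=1 Z=0
after  2: r0=0x40 r1=0x4a r2=0xae r3=0x3b  N=0 Z=0
after  3: r0=0x7b r1=0x4a r2=0xae r3=0x3b  N=0 Z=0
after  4: r0=0x7b r1=0x4a r2=0xae r3=0x40  N=0 Z=0
after  5: r0=0x7b r1=0x4a r2=0x00 r3=0x40  N=0 Z=1
after  6: r0=0x7b r1=0x4a r2=0x31 r3=0x40  N=0 Z=0
after  7: r0=0x7b r1=0x4a r2=0x31 r3=0x19  N=0 Z=0
after  8: r0=0x7b r1=0x4a r2=0x62 r3=0x19  N=0 Z=0
after  9: r0=0x7b r1=0x4a r2=0x62 r3=0x19  N=0 Z=0
after 10: r0=0x7b r1=0x7b r2=0x62 r3=0x19  N=0 Z=0
after 11: r0=0x7b r1=0x7b r2=0x62 r3=0x19  N=0 Z=0
-- IRQ taken; context saved, return-PC = 12 --

SAVED = 0x7b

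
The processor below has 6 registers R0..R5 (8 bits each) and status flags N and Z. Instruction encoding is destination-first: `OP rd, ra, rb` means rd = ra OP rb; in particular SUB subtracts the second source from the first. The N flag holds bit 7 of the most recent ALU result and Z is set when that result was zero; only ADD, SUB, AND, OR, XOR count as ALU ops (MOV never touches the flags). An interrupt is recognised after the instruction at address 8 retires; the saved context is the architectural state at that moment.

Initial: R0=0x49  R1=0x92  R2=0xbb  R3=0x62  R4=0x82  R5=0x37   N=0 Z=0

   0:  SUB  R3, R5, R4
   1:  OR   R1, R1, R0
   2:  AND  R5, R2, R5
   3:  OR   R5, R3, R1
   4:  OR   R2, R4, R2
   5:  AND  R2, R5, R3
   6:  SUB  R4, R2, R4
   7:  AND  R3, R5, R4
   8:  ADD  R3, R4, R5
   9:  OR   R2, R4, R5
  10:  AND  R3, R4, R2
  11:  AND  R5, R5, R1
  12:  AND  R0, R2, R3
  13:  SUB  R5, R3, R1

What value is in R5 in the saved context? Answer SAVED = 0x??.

after  0: R0=0x49 R1=0x92 R2=0xbb R3=0xb5 R4=0x82 R5=0x37  N=1 Z=0
after  1: R0=0x49 R1=0xdb R2=0xbb R3=0xb5 R4=0x82 R5=0x37  N=1 Z=0
after  2: R0=0x49 R1=0xdb R2=0xbb R3=0xb5 R4=0x82 R5=0x33  N=0 Z=0
after  3: R0=0x49 R1=0xdb R2=0xbb R3=0xb5 R4=0x82 R5=0xff  N=1 Z=0
after  4: R0=0x49 R1=0xdb R2=0xbb R3=0xb5 R4=0x82 R5=0xff  N=1 Z=0
after  5: R0=0x49 R1=0xdb R2=0xb5 R3=0xb5 R4=0x82 R5=0xff  N=1 Z=0
after  6: R0=0x49 R1=0xdb R2=0xb5 R3=0xb5 R4=0x33 R5=0xff  N=0 Z=0
after  7: R0=0x49 R1=0xdb R2=0xb5 R3=0x33 R4=0x33 R5=0xff  N=0 Z=0
after  8: R0=0x49 R1=0xdb R2=0xb5 R3=0x32 R4=0x33 R5=0xff  N=0 Z=0
-- IRQ taken; context saved, return-PC = 9 --

SAVED = 0xff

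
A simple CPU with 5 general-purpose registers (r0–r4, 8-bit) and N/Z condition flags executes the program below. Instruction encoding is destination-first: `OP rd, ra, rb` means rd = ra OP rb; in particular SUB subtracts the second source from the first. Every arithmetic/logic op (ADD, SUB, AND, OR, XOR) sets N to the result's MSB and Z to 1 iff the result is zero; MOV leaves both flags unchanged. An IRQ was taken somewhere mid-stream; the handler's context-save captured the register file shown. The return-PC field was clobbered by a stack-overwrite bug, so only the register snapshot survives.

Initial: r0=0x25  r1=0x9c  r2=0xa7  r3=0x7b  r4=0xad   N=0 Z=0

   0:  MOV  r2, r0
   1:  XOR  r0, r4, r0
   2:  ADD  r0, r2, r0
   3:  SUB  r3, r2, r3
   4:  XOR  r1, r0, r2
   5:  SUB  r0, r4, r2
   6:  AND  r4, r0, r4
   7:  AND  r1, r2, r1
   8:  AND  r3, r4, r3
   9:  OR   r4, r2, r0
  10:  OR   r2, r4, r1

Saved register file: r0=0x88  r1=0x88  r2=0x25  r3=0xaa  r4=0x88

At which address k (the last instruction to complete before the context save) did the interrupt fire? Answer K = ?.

after  0: r0=0x25 r1=0x9c r2=0x25 r3=0x7b r4=0xad  N=0 Z=0
after  1: r0=0x88 r1=0x9c r2=0x25 r3=0x7b r4=0xad  N=1 Z=0
after  2: r0=0xad r1=0x9c r2=0x25 r3=0x7b r4=0xad  N=1 Z=0
after  3: r0=0xad r1=0x9c r2=0x25 r3=0xaa r4=0xad  N=1 Z=0
after  4: r0=0xad r1=0x88 r2=0x25 r3=0xaa r4=0xad  N=1 Z=0
after  5: r0=0x88 r1=0x88 r2=0x25 r3=0xaa r4=0xad  N=1 Z=0
after  6: r0=0x88 r1=0x88 r2=0x25 r3=0xaa r4=0x88  N=1 Z=0
-- IRQ taken; context saved, return-PC = 7 --

K = 6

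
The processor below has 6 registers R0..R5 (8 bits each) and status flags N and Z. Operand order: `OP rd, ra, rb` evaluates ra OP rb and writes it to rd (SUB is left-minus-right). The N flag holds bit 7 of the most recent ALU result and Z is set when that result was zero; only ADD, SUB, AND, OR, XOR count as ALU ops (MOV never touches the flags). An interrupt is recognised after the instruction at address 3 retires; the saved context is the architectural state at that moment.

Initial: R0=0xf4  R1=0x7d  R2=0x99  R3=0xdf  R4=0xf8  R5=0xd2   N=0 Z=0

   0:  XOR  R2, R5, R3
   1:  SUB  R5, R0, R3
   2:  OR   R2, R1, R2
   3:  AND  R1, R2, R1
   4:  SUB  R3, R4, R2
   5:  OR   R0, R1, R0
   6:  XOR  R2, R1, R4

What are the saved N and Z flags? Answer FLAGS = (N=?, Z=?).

FLAGS = (N=0, Z=0)

after  0: R0=0xf4 R1=0x7d R2=0x0d R3=0xdf R4=0xf8 R5=0xd2  N=0 Z=0
after  1: R0=0xf4 R1=0x7d R2=0x0d R3=0xdf R4=0xf8 R5=0x15  N=0 Z=0
after  2: R0=0xf4 R1=0x7d R2=0x7d R3=0xdf R4=0xf8 R5=0x15  N=0 Z=0
after  3: R0=0xf4 R1=0x7d R2=0x7d R3=0xdf R4=0xf8 R5=0x15  N=0 Z=0
-- IRQ taken; context saved, return-PC = 4 --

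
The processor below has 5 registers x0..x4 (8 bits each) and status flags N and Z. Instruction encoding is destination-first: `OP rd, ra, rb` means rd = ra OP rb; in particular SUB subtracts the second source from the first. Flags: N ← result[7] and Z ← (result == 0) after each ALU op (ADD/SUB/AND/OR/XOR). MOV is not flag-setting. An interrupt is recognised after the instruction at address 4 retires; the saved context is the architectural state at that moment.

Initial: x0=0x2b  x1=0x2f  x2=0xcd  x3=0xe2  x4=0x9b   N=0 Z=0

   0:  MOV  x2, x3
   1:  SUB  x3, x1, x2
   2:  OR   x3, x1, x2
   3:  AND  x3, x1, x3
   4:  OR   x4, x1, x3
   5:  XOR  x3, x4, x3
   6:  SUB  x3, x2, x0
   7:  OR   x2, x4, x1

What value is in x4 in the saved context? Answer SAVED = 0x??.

SAVED = 0x2f

after  0: x0=0x2b x1=0x2f x2=0xe2 x3=0xe2 x4=0x9b  N=0 Z=0
after  1: x0=0x2b x1=0x2f x2=0xe2 x3=0x4d x4=0x9b  N=0 Z=0
after  2: x0=0x2b x1=0x2f x2=0xe2 x3=0xef x4=0x9b  N=1 Z=0
after  3: x0=0x2b x1=0x2f x2=0xe2 x3=0x2f x4=0x9b  N=0 Z=0
after  4: x0=0x2b x1=0x2f x2=0xe2 x3=0x2f x4=0x2f  N=0 Z=0
-- IRQ taken; context saved, return-PC = 5 --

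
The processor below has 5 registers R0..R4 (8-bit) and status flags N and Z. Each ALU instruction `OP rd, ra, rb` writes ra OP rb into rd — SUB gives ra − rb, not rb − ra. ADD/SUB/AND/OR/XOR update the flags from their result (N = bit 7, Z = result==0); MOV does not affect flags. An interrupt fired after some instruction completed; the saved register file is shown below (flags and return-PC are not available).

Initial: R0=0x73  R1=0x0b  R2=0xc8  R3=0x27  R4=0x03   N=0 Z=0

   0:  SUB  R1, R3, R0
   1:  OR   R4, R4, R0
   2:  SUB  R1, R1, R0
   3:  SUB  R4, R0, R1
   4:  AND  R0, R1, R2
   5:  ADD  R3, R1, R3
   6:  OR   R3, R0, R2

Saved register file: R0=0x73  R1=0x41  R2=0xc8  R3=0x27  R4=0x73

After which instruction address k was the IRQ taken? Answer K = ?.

after  0: R0=0x73 R1=0xb4 R2=0xc8 R3=0x27 R4=0x03  N=1 Z=0
after  1: R0=0x73 R1=0xb4 R2=0xc8 R3=0x27 R4=0x73  N=0 Z=0
after  2: R0=0x73 R1=0x41 R2=0xc8 R3=0x27 R4=0x73  N=0 Z=0
-- IRQ taken; context saved, return-PC = 3 --

K = 2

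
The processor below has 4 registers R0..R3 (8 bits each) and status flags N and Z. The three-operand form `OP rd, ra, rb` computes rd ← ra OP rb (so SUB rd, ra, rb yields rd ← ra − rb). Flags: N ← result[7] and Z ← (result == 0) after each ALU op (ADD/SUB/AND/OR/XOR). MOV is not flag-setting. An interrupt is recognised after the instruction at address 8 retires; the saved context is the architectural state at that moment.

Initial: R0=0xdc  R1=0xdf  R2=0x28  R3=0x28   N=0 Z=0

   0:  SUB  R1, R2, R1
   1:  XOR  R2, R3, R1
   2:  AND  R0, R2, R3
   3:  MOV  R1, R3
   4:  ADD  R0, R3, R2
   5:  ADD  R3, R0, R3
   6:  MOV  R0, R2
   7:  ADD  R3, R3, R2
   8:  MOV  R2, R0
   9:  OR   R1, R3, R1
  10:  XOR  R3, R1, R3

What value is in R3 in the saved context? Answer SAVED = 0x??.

SAVED = 0x12

after  0: R0=0xdc R1=0x49 R2=0x28 R3=0x28  N=0 Z=0
after  1: R0=0xdc R1=0x49 R2=0x61 R3=0x28  N=0 Z=0
after  2: R0=0x20 R1=0x49 R2=0x61 R3=0x28  N=0 Z=0
after  3: R0=0x20 R1=0x28 R2=0x61 R3=0x28  N=0 Z=0
after  4: R0=0x89 R1=0x28 R2=0x61 R3=0x28  N=1 Z=0
after  5: R0=0x89 R1=0x28 R2=0x61 R3=0xb1  N=1 Z=0
after  6: R0=0x61 R1=0x28 R2=0x61 R3=0xb1  N=1 Z=0
after  7: R0=0x61 R1=0x28 R2=0x61 R3=0x12  N=0 Z=0
after  8: R0=0x61 R1=0x28 R2=0x61 R3=0x12  N=0 Z=0
-- IRQ taken; context saved, return-PC = 9 --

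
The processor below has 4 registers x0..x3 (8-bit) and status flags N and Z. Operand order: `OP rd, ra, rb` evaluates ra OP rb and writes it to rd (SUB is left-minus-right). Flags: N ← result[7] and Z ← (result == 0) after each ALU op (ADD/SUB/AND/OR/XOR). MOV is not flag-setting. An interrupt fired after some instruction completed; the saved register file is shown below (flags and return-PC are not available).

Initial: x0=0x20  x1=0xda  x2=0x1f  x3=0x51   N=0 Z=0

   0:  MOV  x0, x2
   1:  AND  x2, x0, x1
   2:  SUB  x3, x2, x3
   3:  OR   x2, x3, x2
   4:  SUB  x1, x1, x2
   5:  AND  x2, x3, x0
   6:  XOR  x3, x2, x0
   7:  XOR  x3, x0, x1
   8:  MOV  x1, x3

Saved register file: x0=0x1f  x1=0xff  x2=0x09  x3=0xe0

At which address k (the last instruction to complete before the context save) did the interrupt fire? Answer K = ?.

K = 7

after  0: x0=0x1f x1=0xda x2=0x1f x3=0x51  N=0 Z=0
after  1: x0=0x1f x1=0xda x2=0x1a x3=0x51  N=0 Z=0
after  2: x0=0x1f x1=0xda x2=0x1a x3=0xc9  N=1 Z=0
after  3: x0=0x1f x1=0xda x2=0xdb x3=0xc9  N=1 Z=0
after  4: x0=0x1f x1=0xff x2=0xdb x3=0xc9  N=1 Z=0
after  5: x0=0x1f x1=0xff x2=0x09 x3=0xc9  N=0 Z=0
after  6: x0=0x1f x1=0xff x2=0x09 x3=0x16  N=0 Z=0
after  7: x0=0x1f x1=0xff x2=0x09 x3=0xe0  N=1 Z=0
-- IRQ taken; context saved, return-PC = 8 --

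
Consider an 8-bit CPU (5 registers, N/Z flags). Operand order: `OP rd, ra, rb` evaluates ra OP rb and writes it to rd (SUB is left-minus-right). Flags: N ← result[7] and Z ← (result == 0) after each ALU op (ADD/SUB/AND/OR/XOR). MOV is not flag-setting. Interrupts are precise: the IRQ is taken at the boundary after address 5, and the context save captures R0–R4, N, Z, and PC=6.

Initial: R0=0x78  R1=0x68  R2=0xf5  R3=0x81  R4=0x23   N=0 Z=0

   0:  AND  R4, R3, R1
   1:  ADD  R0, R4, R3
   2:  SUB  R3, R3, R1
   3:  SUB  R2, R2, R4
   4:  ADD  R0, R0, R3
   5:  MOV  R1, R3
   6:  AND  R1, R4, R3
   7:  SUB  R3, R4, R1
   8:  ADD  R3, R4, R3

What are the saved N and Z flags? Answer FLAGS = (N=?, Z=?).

FLAGS = (N=1, Z=0)

after  0: R0=0x78 R1=0x68 R2=0xf5 R3=0x81 R4=0x00  N=0 Z=1
after  1: R0=0x81 R1=0x68 R2=0xf5 R3=0x81 R4=0x00  N=1 Z=0
after  2: R0=0x81 R1=0x68 R2=0xf5 R3=0x19 R4=0x00  N=0 Z=0
after  3: R0=0x81 R1=0x68 R2=0xf5 R3=0x19 R4=0x00  N=1 Z=0
after  4: R0=0x9a R1=0x68 R2=0xf5 R3=0x19 R4=0x00  N=1 Z=0
after  5: R0=0x9a R1=0x19 R2=0xf5 R3=0x19 R4=0x00  N=1 Z=0
-- IRQ taken; context saved, return-PC = 6 --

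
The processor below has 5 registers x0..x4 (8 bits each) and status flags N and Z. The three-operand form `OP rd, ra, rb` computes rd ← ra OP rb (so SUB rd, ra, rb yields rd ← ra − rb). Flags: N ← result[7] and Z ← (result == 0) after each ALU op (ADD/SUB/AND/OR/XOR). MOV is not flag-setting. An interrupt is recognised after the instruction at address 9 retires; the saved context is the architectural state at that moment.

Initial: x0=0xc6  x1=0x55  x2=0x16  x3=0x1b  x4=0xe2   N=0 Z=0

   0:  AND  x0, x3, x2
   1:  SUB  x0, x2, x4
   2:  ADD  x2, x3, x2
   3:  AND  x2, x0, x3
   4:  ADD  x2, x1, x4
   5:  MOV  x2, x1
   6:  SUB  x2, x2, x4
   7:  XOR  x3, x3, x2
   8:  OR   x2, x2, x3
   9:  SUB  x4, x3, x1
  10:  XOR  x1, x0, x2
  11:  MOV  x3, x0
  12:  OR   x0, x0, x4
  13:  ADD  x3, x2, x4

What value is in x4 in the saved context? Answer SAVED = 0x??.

SAVED = 0x13

after  0: x0=0x12 x1=0x55 x2=0x16 x3=0x1b x4=0xe2  N=0 Z=0
after  1: x0=0x34 x1=0x55 x2=0x16 x3=0x1b x4=0xe2  N=0 Z=0
after  2: x0=0x34 x1=0x55 x2=0x31 x3=0x1b x4=0xe2  N=0 Z=0
after  3: x0=0x34 x1=0x55 x2=0x10 x3=0x1b x4=0xe2  N=0 Z=0
after  4: x0=0x34 x1=0x55 x2=0x37 x3=0x1b x4=0xe2  N=0 Z=0
after  5: x0=0x34 x1=0x55 x2=0x55 x3=0x1b x4=0xe2  N=0 Z=0
after  6: x0=0x34 x1=0x55 x2=0x73 x3=0x1b x4=0xe2  N=0 Z=0
after  7: x0=0x34 x1=0x55 x2=0x73 x3=0x68 x4=0xe2  N=0 Z=0
after  8: x0=0x34 x1=0x55 x2=0x7b x3=0x68 x4=0xe2  N=0 Z=0
after  9: x0=0x34 x1=0x55 x2=0x7b x3=0x68 x4=0x13  N=0 Z=0
-- IRQ taken; context saved, return-PC = 10 --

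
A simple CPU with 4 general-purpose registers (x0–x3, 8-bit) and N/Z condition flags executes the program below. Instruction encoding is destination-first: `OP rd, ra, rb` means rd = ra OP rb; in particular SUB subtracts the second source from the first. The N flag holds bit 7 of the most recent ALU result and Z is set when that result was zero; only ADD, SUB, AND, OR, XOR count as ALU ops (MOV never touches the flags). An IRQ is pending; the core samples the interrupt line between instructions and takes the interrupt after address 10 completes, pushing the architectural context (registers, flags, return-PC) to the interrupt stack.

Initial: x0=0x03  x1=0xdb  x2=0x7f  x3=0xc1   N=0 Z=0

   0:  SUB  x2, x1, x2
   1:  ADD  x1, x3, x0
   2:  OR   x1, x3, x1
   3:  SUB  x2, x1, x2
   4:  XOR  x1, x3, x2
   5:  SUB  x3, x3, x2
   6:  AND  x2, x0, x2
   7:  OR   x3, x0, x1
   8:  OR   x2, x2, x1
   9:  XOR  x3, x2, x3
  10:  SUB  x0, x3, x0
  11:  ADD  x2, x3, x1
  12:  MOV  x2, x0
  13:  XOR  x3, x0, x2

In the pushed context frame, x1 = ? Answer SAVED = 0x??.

after  0: x0=0x03 x1=0xdb x2=0x5c x3=0xc1  N=0 Z=0
after  1: x0=0x03 x1=0xc4 x2=0x5c x3=0xc1  N=1 Z=0
after  2: x0=0x03 x1=0xc5 x2=0x5c x3=0xc1  N=1 Z=0
after  3: x0=0x03 x1=0xc5 x2=0x69 x3=0xc1  N=0 Z=0
after  4: x0=0x03 x1=0xa8 x2=0x69 x3=0xc1  N=1 Z=0
after  5: x0=0x03 x1=0xa8 x2=0x69 x3=0x58  N=0 Z=0
after  6: x0=0x03 x1=0xa8 x2=0x01 x3=0x58  N=0 Z=0
after  7: x0=0x03 x1=0xa8 x2=0x01 x3=0xab  N=1 Z=0
after  8: x0=0x03 x1=0xa8 x2=0xa9 x3=0xab  N=1 Z=0
after  9: x0=0x03 x1=0xa8 x2=0xa9 x3=0x02  N=0 Z=0
after 10: x0=0xff x1=0xa8 x2=0xa9 x3=0x02  N=1 Z=0
-- IRQ taken; context saved, return-PC = 11 --

SAVED = 0xa8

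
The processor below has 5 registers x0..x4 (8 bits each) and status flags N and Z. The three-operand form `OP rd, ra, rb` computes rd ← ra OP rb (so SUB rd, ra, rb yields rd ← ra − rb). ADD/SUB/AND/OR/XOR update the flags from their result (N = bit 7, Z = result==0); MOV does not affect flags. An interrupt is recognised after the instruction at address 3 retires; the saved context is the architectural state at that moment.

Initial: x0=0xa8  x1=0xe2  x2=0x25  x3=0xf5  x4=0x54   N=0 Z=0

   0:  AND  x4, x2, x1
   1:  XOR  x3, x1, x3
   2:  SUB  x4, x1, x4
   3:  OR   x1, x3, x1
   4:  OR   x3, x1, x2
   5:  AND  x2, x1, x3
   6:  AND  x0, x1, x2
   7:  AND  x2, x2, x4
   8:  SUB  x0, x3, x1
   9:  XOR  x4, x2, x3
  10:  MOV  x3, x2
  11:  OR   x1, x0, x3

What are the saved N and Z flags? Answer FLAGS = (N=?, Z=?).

after  0: x0=0xa8 x1=0xe2 x2=0x25 x3=0xf5 x4=0x20  N=0 Z=0
after  1: x0=0xa8 x1=0xe2 x2=0x25 x3=0x17 x4=0x20  N=0 Z=0
after  2: x0=0xa8 x1=0xe2 x2=0x25 x3=0x17 x4=0xc2  N=1 Z=0
after  3: x0=0xa8 x1=0xf7 x2=0x25 x3=0x17 x4=0xc2  N=1 Z=0
-- IRQ taken; context saved, return-PC = 4 --

FLAGS = (N=1, Z=0)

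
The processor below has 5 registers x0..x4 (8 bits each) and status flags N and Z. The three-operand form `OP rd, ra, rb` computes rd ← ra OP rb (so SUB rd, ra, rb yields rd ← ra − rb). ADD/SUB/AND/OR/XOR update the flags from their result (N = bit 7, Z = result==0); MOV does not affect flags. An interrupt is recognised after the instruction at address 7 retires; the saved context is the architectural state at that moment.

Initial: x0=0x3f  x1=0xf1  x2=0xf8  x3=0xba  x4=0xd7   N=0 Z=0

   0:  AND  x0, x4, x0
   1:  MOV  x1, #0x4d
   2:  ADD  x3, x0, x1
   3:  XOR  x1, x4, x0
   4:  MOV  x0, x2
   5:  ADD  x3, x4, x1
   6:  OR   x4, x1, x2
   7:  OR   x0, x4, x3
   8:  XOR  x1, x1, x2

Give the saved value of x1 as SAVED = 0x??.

after  0: x0=0x17 x1=0xf1 x2=0xf8 x3=0xba x4=0xd7  N=0 Z=0
after  1: x0=0x17 x1=0x4d x2=0xf8 x3=0xba x4=0xd7  N=0 Z=0
after  2: x0=0x17 x1=0x4d x2=0xf8 x3=0x64 x4=0xd7  N=0 Z=0
after  3: x0=0x17 x1=0xc0 x2=0xf8 x3=0x64 x4=0xd7  N=1 Z=0
after  4: x0=0xf8 x1=0xc0 x2=0xf8 x3=0x64 x4=0xd7  N=1 Z=0
after  5: x0=0xf8 x1=0xc0 x2=0xf8 x3=0x97 x4=0xd7  N=1 Z=0
after  6: x0=0xf8 x1=0xc0 x2=0xf8 x3=0x97 x4=0xf8  N=1 Z=0
after  7: x0=0xff x1=0xc0 x2=0xf8 x3=0x97 x4=0xf8  N=1 Z=0
-- IRQ taken; context saved, return-PC = 8 --

SAVED = 0xc0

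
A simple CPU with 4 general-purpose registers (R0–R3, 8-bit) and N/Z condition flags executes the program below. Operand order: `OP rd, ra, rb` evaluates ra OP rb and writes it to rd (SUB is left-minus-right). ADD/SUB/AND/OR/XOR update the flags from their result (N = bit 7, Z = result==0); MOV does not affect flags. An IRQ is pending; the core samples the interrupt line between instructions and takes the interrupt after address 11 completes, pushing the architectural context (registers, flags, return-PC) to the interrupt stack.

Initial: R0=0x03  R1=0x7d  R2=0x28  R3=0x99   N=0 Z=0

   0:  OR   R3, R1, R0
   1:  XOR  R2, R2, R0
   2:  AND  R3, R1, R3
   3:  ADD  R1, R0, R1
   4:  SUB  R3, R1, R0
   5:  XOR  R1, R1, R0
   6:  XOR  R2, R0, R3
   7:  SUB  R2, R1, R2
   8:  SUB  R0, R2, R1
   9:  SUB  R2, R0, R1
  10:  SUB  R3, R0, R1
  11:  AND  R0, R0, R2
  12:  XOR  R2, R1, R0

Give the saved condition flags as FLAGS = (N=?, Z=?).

after  0: R0=0x03 R1=0x7d R2=0x28 R3=0x7f  N=0 Z=0
after  1: R0=0x03 R1=0x7d R2=0x2b R3=0x7f  N=0 Z=0
after  2: R0=0x03 R1=0x7d R2=0x2b R3=0x7d  N=0 Z=0
after  3: R0=0x03 R1=0x80 R2=0x2b R3=0x7d  N=1 Z=0
after  4: R0=0x03 R1=0x80 R2=0x2b R3=0x7d  N=0 Z=0
after  5: R0=0x03 R1=0x83 R2=0x2b R3=0x7d  N=1 Z=0
after  6: R0=0x03 R1=0x83 R2=0x7e R3=0x7d  N=0 Z=0
after  7: R0=0x03 R1=0x83 R2=0x05 R3=0x7d  N=0 Z=0
after  8: R0=0x82 R1=0x83 R2=0x05 R3=0x7d  N=1 Z=0
after  9: R0=0x82 R1=0x83 R2=0xff R3=0x7d  N=1 Z=0
after 10: R0=0x82 R1=0x83 R2=0xff R3=0xff  N=1 Z=0
after 11: R0=0x82 R1=0x83 R2=0xff R3=0xff  N=1 Z=0
-- IRQ taken; context saved, return-PC = 12 --

FLAGS = (N=1, Z=0)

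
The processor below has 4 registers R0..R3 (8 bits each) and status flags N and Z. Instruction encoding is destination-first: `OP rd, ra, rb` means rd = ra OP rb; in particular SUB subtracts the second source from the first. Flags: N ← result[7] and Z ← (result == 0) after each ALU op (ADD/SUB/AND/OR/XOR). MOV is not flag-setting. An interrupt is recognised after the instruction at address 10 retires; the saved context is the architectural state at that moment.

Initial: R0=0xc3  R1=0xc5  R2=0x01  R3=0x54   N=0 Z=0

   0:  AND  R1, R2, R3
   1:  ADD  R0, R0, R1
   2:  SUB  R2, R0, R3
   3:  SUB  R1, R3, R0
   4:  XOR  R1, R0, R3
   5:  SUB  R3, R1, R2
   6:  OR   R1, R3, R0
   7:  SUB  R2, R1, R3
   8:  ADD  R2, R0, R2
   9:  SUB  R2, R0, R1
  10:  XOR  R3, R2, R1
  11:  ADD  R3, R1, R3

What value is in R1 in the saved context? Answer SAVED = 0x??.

SAVED = 0xeb

after  0: R0=0xc3 R1=0x00 R2=0x01 R3=0x54  N=0 Z=1
after  1: R0=0xc3 R1=0x00 R2=0x01 R3=0x54  N=1 Z=0
after  2: R0=0xc3 R1=0x00 R2=0x6f R3=0x54  N=0 Z=0
after  3: R0=0xc3 R1=0x91 R2=0x6f R3=0x54  N=1 Z=0
after  4: R0=0xc3 R1=0x97 R2=0x6f R3=0x54  N=1 Z=0
after  5: R0=0xc3 R1=0x97 R2=0x6f R3=0x28  N=0 Z=0
after  6: R0=0xc3 R1=0xeb R2=0x6f R3=0x28  N=1 Z=0
after  7: R0=0xc3 R1=0xeb R2=0xc3 R3=0x28  N=1 Z=0
after  8: R0=0xc3 R1=0xeb R2=0x86 R3=0x28  N=1 Z=0
after  9: R0=0xc3 R1=0xeb R2=0xd8 R3=0x28  N=1 Z=0
after 10: R0=0xc3 R1=0xeb R2=0xd8 R3=0x33  N=0 Z=0
-- IRQ taken; context saved, return-PC = 11 --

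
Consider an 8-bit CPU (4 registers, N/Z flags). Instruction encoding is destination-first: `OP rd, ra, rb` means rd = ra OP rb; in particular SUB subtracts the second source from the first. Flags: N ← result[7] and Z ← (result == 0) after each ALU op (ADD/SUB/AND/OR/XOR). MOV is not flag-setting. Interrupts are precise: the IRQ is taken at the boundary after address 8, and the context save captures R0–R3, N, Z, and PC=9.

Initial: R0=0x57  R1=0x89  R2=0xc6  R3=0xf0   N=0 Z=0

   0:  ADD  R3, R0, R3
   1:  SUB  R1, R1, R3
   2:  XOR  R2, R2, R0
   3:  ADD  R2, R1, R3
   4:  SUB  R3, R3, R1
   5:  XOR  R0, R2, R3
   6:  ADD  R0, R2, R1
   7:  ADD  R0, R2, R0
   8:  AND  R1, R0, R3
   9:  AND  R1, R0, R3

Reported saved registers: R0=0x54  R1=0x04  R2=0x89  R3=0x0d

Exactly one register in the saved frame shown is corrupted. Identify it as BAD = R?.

after  0: R0=0x57 R1=0x89 R2=0xc6 R3=0x47  N=0 Z=0
after  1: R0=0x57 R1=0x42 R2=0xc6 R3=0x47  N=0 Z=0
after  2: R0=0x57 R1=0x42 R2=0x91 R3=0x47  N=1 Z=0
after  3: R0=0x57 R1=0x42 R2=0x89 R3=0x47  N=1 Z=0
after  4: R0=0x57 R1=0x42 R2=0x89 R3=0x05  N=0 Z=0
after  5: R0=0x8c R1=0x42 R2=0x89 R3=0x05  N=1 Z=0
after  6: R0=0xcb R1=0x42 R2=0x89 R3=0x05  N=1 Z=0
after  7: R0=0x54 R1=0x42 R2=0x89 R3=0x05  N=0 Z=0
after  8: R0=0x54 R1=0x04 R2=0x89 R3=0x05  N=0 Z=0
-- IRQ taken; context saved, return-PC = 9 --
mismatch: R3: reported 0x0d vs actual 0x05

BAD = R3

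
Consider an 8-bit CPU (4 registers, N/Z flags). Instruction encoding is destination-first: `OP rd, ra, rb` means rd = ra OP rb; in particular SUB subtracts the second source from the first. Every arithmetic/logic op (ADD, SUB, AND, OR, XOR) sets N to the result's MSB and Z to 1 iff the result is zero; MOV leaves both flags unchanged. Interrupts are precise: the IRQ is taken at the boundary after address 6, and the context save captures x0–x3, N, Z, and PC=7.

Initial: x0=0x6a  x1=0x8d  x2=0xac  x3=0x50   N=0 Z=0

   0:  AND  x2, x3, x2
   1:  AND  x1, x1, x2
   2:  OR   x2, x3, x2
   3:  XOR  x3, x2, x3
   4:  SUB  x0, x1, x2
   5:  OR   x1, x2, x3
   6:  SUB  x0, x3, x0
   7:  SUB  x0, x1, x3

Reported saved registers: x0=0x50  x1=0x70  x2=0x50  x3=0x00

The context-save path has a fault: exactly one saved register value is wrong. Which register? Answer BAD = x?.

BAD = x1

after  0: x0=0x6a x1=0x8d x2=0x00 x3=0x50  N=0 Z=1
after  1: x0=0x6a x1=0x00 x2=0x00 x3=0x50  N=0 Z=1
after  2: x0=0x6a x1=0x00 x2=0x50 x3=0x50  N=0 Z=0
after  3: x0=0x6a x1=0x00 x2=0x50 x3=0x00  N=0 Z=1
after  4: x0=0xb0 x1=0x00 x2=0x50 x3=0x00  N=1 Z=0
after  5: x0=0xb0 x1=0x50 x2=0x50 x3=0x00  N=0 Z=0
after  6: x0=0x50 x1=0x50 x2=0x50 x3=0x00  N=0 Z=0
-- IRQ taken; context saved, return-PC = 7 --
mismatch: x1: reported 0x70 vs actual 0x50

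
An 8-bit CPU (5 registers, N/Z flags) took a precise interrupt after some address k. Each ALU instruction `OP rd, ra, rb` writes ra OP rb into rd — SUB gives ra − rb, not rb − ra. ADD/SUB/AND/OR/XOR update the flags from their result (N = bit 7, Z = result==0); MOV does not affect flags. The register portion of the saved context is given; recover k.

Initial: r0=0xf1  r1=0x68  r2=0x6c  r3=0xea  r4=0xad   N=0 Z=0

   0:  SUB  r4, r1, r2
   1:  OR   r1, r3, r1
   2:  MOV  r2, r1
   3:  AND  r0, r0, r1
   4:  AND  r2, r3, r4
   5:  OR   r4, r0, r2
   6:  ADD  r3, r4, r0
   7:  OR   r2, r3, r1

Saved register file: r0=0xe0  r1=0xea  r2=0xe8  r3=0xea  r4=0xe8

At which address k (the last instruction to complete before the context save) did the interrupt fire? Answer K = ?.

K = 5

after  0: r0=0xf1 r1=0x68 r2=0x6c r3=0xea r4=0xfc  N=1 Z=0
after  1: r0=0xf1 r1=0xea r2=0x6c r3=0xea r4=0xfc  N=1 Z=0
after  2: r0=0xf1 r1=0xea r2=0xea r3=0xea r4=0xfc  N=1 Z=0
after  3: r0=0xe0 r1=0xea r2=0xea r3=0xea r4=0xfc  N=1 Z=0
after  4: r0=0xe0 r1=0xea r2=0xe8 r3=0xea r4=0xfc  N=1 Z=0
after  5: r0=0xe0 r1=0xea r2=0xe8 r3=0xea r4=0xe8  N=1 Z=0
-- IRQ taken; context saved, return-PC = 6 --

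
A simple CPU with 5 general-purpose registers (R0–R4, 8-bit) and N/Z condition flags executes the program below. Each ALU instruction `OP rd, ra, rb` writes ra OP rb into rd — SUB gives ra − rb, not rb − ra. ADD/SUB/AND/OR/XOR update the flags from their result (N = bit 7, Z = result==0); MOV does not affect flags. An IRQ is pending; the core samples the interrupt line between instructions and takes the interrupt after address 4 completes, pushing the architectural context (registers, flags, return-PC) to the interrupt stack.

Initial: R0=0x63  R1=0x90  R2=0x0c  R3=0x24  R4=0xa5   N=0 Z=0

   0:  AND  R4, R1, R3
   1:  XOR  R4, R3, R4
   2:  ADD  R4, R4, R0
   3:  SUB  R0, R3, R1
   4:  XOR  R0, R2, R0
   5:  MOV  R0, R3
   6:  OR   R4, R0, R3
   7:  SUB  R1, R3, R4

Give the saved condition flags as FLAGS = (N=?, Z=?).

after  0: R0=0x63 R1=0x90 R2=0x0c R3=0x24 R4=0x00  N=0 Z=1
after  1: R0=0x63 R1=0x90 R2=0x0c R3=0x24 R4=0x24  N=0 Z=0
after  2: R0=0x63 R1=0x90 R2=0x0c R3=0x24 R4=0x87  N=1 Z=0
after  3: R0=0x94 R1=0x90 R2=0x0c R3=0x24 R4=0x87  N=1 Z=0
after  4: R0=0x98 R1=0x90 R2=0x0c R3=0x24 R4=0x87  N=1 Z=0
-- IRQ taken; context saved, return-PC = 5 --

FLAGS = (N=1, Z=0)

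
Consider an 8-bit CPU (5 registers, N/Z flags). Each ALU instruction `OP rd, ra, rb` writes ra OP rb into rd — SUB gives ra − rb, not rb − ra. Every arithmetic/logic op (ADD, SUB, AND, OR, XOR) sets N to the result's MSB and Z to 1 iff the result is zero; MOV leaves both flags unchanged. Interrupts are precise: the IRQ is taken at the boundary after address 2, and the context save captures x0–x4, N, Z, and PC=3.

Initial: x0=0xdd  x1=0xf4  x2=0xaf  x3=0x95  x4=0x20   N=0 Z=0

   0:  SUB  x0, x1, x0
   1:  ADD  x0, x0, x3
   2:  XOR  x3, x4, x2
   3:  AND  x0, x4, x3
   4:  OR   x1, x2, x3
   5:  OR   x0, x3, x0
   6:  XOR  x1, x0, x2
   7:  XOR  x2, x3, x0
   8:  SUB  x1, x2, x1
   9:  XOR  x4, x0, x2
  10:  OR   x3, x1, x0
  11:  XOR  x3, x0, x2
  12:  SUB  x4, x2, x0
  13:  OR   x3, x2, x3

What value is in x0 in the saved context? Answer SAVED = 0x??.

after  0: x0=0x17 x1=0xf4 x2=0xaf x3=0x95 x4=0x20  N=0 Z=0
after  1: x0=0xac x1=0xf4 x2=0xaf x3=0x95 x4=0x20  N=1 Z=0
after  2: x0=0xac x1=0xf4 x2=0xaf x3=0x8f x4=0x20  N=1 Z=0
-- IRQ taken; context saved, return-PC = 3 --

SAVED = 0xac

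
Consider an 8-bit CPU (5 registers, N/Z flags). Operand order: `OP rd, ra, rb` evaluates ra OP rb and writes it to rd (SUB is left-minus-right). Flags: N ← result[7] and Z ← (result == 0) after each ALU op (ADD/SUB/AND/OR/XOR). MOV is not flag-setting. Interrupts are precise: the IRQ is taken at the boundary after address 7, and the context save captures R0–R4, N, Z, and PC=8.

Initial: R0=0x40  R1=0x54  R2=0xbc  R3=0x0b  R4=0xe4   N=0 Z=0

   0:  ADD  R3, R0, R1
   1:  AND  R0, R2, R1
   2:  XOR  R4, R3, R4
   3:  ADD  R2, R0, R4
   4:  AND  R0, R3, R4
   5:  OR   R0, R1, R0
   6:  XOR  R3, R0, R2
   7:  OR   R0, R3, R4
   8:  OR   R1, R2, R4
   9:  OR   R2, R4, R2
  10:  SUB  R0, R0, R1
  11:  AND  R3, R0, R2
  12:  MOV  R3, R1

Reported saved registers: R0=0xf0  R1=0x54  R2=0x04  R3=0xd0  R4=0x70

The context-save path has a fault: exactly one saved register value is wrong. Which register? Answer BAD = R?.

BAD = R2

after  0: R0=0x40 R1=0x54 R2=0xbc R3=0x94 R4=0xe4  N=1 Z=0
after  1: R0=0x14 R1=0x54 R2=0xbc R3=0x94 R4=0xe4  N=0 Z=0
after  2: R0=0x14 R1=0x54 R2=0xbc R3=0x94 R4=0x70  N=0 Z=0
after  3: R0=0x14 R1=0x54 R2=0x84 R3=0x94 R4=0x70  N=1 Z=0
after  4: R0=0x10 R1=0x54 R2=0x84 R3=0x94 R4=0x70  N=0 Z=0
after  5: R0=0x54 R1=0x54 R2=0x84 R3=0x94 R4=0x70  N=0 Z=0
after  6: R0=0x54 R1=0x54 R2=0x84 R3=0xd0 R4=0x70  N=1 Z=0
after  7: R0=0xf0 R1=0x54 R2=0x84 R3=0xd0 R4=0x70  N=1 Z=0
-- IRQ taken; context saved, return-PC = 8 --
mismatch: R2: reported 0x04 vs actual 0x84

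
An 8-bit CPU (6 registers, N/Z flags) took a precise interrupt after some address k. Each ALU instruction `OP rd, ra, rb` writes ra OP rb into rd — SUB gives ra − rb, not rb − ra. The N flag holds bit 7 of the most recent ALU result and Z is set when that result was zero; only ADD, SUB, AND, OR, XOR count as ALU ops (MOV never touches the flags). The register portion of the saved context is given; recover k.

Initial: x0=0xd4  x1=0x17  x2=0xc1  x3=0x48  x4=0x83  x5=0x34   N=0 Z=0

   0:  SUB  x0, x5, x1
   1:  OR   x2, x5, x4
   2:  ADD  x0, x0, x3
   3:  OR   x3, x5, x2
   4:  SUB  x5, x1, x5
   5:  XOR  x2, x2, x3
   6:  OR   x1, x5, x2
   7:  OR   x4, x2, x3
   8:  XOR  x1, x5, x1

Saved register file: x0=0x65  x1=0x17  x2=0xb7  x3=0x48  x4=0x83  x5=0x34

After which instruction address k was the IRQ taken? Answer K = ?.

after  0: x0=0x1d x1=0x17 x2=0xc1 x3=0x48 x4=0x83 x5=0x34  N=0 Z=0
after  1: x0=0x1d x1=0x17 x2=0xb7 x3=0x48 x4=0x83 x5=0x34  N=1 Z=0
after  2: x0=0x65 x1=0x17 x2=0xb7 x3=0x48 x4=0x83 x5=0x34  N=0 Z=0
-- IRQ taken; context saved, return-PC = 3 --

K = 2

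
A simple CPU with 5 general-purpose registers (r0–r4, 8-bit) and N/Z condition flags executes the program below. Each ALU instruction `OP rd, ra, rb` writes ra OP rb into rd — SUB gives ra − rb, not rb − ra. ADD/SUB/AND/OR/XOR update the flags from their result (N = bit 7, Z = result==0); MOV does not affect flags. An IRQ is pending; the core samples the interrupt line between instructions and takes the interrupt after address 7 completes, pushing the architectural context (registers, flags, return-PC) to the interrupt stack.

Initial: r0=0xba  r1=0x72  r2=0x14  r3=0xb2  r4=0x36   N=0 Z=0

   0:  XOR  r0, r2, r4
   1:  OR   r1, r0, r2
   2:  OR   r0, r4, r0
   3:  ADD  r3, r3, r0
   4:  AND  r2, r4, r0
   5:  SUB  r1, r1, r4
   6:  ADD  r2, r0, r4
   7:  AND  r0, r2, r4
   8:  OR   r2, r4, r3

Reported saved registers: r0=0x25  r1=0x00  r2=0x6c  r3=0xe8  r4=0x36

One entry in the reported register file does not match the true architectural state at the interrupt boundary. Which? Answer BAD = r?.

BAD = r0

after  0: r0=0x22 r1=0x72 r2=0x14 r3=0xb2 r4=0x36  N=0 Z=0
after  1: r0=0x22 r1=0x36 r2=0x14 r3=0xb2 r4=0x36  N=0 Z=0
after  2: r0=0x36 r1=0x36 r2=0x14 r3=0xb2 r4=0x36  N=0 Z=0
after  3: r0=0x36 r1=0x36 r2=0x14 r3=0xe8 r4=0x36  N=1 Z=0
after  4: r0=0x36 r1=0x36 r2=0x36 r3=0xe8 r4=0x36  N=0 Z=0
after  5: r0=0x36 r1=0x00 r2=0x36 r3=0xe8 r4=0x36  N=0 Z=1
after  6: r0=0x36 r1=0x00 r2=0x6c r3=0xe8 r4=0x36  N=0 Z=0
after  7: r0=0x24 r1=0x00 r2=0x6c r3=0xe8 r4=0x36  N=0 Z=0
-- IRQ taken; context saved, return-PC = 8 --
mismatch: r0: reported 0x25 vs actual 0x24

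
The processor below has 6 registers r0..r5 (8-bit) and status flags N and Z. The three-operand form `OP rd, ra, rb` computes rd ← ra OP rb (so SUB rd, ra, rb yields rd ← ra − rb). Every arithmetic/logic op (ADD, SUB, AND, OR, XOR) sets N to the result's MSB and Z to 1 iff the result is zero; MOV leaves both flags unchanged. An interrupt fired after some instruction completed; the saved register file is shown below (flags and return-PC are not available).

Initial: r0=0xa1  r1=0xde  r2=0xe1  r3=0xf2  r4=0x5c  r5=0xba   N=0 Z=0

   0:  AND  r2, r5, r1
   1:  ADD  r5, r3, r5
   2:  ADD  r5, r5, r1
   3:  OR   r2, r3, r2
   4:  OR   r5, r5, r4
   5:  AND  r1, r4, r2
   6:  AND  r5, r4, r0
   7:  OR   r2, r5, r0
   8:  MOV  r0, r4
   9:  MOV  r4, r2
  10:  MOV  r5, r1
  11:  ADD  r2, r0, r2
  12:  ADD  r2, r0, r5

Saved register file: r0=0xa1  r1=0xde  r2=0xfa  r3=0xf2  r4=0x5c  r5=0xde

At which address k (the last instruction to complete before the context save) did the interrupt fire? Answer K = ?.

K = 4

after  0: r0=0xa1 r1=0xde r2=0x9a r3=0xf2 r4=0x5c r5=0xba  N=1 Z=0
after  1: r0=0xa1 r1=0xde r2=0x9a r3=0xf2 r4=0x5c r5=0xac  N=1 Z=0
after  2: r0=0xa1 r1=0xde r2=0x9a r3=0xf2 r4=0x5c r5=0x8a  N=1 Z=0
after  3: r0=0xa1 r1=0xde r2=0xfa r3=0xf2 r4=0x5c r5=0x8a  N=1 Z=0
after  4: r0=0xa1 r1=0xde r2=0xfa r3=0xf2 r4=0x5c r5=0xde  N=1 Z=0
-- IRQ taken; context saved, return-PC = 5 --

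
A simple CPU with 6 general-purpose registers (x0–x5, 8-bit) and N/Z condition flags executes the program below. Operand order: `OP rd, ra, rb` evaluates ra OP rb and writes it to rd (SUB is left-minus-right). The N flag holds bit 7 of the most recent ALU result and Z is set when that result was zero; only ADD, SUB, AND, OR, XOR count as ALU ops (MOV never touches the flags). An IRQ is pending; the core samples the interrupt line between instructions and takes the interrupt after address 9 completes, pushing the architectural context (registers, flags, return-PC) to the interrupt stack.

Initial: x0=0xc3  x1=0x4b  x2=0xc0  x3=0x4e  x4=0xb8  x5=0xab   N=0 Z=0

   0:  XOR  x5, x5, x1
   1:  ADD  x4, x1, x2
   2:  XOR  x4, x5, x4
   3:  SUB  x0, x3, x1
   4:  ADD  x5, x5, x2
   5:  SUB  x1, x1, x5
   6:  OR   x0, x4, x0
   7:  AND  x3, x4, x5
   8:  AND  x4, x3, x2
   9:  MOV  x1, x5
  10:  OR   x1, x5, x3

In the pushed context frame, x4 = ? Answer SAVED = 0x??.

SAVED = 0x80

after  0: x0=0xc3 x1=0x4b x2=0xc0 x3=0x4e x4=0xb8 x5=0xe0  N=1 Z=0
after  1: x0=0xc3 x1=0x4b x2=0xc0 x3=0x4e x4=0x0b x5=0xe0  N=0 Z=0
after  2: x0=0xc3 x1=0x4b x2=0xc0 x3=0x4e x4=0xeb x5=0xe0  N=1 Z=0
after  3: x0=0x03 x1=0x4b x2=0xc0 x3=0x4e x4=0xeb x5=0xe0  N=0 Z=0
after  4: x0=0x03 x1=0x4b x2=0xc0 x3=0x4e x4=0xeb x5=0xa0  N=1 Z=0
after  5: x0=0x03 x1=0xab x2=0xc0 x3=0x4e x4=0xeb x5=0xa0  N=1 Z=0
after  6: x0=0xeb x1=0xab x2=0xc0 x3=0x4e x4=0xeb x5=0xa0  N=1 Z=0
after  7: x0=0xeb x1=0xab x2=0xc0 x3=0xa0 x4=0xeb x5=0xa0  N=1 Z=0
after  8: x0=0xeb x1=0xab x2=0xc0 x3=0xa0 x4=0x80 x5=0xa0  N=1 Z=0
after  9: x0=0xeb x1=0xa0 x2=0xc0 x3=0xa0 x4=0x80 x5=0xa0  N=1 Z=0
-- IRQ taken; context saved, return-PC = 10 --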